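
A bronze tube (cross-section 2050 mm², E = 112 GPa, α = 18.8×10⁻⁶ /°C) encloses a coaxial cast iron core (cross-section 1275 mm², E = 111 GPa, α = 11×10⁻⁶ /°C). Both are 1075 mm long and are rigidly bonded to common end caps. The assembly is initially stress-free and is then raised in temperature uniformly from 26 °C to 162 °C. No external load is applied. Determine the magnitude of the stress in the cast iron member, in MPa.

σ ≈ 72.8 MPa (tensile)

Equilibrium of a rigid end plate with no external load gives equal and opposite internal forces ±P in the two members. Since α_{bronze} > α_{cast iron}, heating drives the bronze into compression and the cast iron into tension.
Equating the net (thermal + elastic) strains gives |α₁ − α₂|·ΔT = P·[1/(A₁E₁) + 1/(A₂E₂)].
|α₁ − α₂|·ΔT = 7.8×10⁻⁶ × 136 = 0.001061.
1/(A₁E₁) + 1/(A₂E₂) = 1/(2050×112×10³) + 1/(1275×111×10³) = 1.142×10⁻⁸ N⁻¹.
So P = 0.001061 / 1.142×10⁻⁸ = 92.88 kN.
σ_{cast iron} = P/A₂ = 92880/1275 = 72.85 MPa, tensile.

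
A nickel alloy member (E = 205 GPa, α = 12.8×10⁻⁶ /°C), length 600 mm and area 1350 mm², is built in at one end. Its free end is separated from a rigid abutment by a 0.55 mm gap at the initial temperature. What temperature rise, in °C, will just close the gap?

ΔT ≈ 71.6 °C

Contact occurs when the free expansion equals the gap: αΔT L = 0.55 mm.
ΔT = 0.55 / (12.8×10⁻⁶ × 600) = 71.61 °C.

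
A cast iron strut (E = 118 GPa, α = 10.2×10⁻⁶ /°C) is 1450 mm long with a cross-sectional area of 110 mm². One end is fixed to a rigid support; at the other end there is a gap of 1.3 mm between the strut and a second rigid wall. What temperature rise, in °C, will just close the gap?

ΔT ≈ 87.9 °C

The gap closes when αΔT L = 1.3 mm, since the strut is still unstressed at that instant.
ΔT = 1.3 / (10.2×10⁻⁶ × 1450) = 87.9 °C.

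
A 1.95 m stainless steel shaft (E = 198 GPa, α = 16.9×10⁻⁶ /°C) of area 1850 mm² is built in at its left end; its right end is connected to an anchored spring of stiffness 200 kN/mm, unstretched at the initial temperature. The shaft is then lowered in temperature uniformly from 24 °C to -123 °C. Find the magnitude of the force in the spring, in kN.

If the spring were absent the shaft would shorten by αΔT L = 16.9×10⁻⁶ × 147 × 1950 = 4.844 mm.
With a force P in the spring, the elastic change of the shaft is PL/(AE) and that of the spring is P/k; compatibility requires their sum to equal δ_free.
So P = δ_free / [L/(AE) + 1/k] = 4.844 / [ 1950/(1850×198×10³) + 1/(200×10³) ].
P = 4.844 / 1.032×10⁻⁵ = 469300 N.

P ≈ 469 kN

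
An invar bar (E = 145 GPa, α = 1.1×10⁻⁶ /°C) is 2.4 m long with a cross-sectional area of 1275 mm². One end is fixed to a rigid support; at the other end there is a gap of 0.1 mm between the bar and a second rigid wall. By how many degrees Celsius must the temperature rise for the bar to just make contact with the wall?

ΔT ≈ 37.9 °C

Contact occurs when the free expansion equals the gap: αΔT L = 0.1 mm.
ΔT = 0.1 / (1.1×10⁻⁶ × 2400) = 37.88 °C.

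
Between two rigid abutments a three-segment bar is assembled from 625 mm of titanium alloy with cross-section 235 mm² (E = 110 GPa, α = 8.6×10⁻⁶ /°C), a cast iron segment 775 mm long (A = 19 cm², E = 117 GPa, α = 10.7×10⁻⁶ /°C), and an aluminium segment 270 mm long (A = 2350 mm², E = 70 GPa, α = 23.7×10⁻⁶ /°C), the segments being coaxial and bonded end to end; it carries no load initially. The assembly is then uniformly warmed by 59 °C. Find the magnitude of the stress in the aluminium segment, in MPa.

Free thermal expansion of the whole bar: Σ αᵢΔT Lᵢ = 8.6×10⁻⁶×59×625 + 10.7×10⁻⁶×59×775 + 23.7×10⁻⁶×59×270 = 1.184 mm.
The rigid supports impose zero overall length change; the single axial force P common to all segments must satisfy P Σ Lᵢ/(AᵢEᵢ) = δ_free.
Σ Lᵢ/(AᵢEᵢ) = 625/(235×110×10³) + 775/(1900×117×10³) + 270/(2350×70×10³) = 2.931×10⁻⁵ mm/N.
So P = 1.184 / 2.931×10⁻⁵ = 40.4 kN, compressive.
σ_{aluminium} = P / A = 40400 / 2350 = 17.19 MPa.

σ ≈ 17.2 MPa (compressive)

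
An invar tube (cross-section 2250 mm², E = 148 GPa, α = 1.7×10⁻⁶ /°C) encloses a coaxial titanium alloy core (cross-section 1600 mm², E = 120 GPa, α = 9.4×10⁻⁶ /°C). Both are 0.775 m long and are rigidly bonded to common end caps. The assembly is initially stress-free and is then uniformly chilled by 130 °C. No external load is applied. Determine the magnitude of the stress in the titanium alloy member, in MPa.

The titanium alloy has the larger α, so on cooling it would change length more than the invar if both were free. The rigid plates force a common final length, so the titanium alloy is put into tension and the invar into compression, with equal and opposite forces P (no external load).
Compatibility of the two members (thermal + elastic change equal): (α₁ − α₂)ΔT = P·[1/(A₁E₁) + 1/(A₂E₂)].
|α₁ − α₂|·ΔT = 7.7×10⁻⁶ × 130 = 0.001001.
1/(A₁E₁) + 1/(A₂E₂) = 1/(2250×148×10³) + 1/(1600×120×10³) = 8.211×10⁻⁹ N⁻¹.
P = 0.001001 / 8.211×10⁻⁹ = 121900 N = 121.9 kN.
σ_{titanium alloy} = P/A₂ = 121900/1600 = 76.19 MPa, tensile.

σ ≈ 76.2 MPa (tensile)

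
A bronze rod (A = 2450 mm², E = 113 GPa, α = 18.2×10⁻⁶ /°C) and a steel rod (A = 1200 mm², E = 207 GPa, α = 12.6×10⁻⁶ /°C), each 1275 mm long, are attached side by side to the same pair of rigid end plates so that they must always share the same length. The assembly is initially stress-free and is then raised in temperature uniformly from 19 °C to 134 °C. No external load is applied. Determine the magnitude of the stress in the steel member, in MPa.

Equilibrium of a rigid end plate with no external load gives equal and opposite internal forces ±P in the two members. Since α_{bronze} > α_{steel}, heating drives the bronze into compression and the steel into tension.
Compatibility of the two members (thermal + elastic change equal): (α₁ − α₂)ΔT = P·[1/(A₁E₁) + 1/(A₂E₂)].
|α₁ − α₂|·ΔT = 5.6×10⁻⁶ × 115 = 0.000644.
1/(A₁E₁) + 1/(A₂E₂) = 1/(2450×113×10³) + 1/(1200×207×10³) = 7.638×10⁻⁹ N⁻¹.
So P = 0.000644 / 7.638×10⁻⁹ = 84.32 kN.
σ_{steel} = P/A₂ = 84320/1200 = 70.26 MPa, tensile.

σ ≈ 70.3 MPa (tensile)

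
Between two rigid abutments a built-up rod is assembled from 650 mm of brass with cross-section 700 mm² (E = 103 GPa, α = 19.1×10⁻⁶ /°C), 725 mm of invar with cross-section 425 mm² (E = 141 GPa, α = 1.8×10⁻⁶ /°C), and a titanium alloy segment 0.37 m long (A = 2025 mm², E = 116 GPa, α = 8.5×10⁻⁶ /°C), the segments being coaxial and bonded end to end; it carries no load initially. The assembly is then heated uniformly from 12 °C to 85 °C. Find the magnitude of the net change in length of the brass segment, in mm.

With the walls removed the bar would change length by δ_free = Σ αᵢΔT Lᵢ = 19.1×10⁻⁶×73×650 + 1.8×10⁻⁶×73×725 + 8.5×10⁻⁶×73×370 = 1.231 mm.
The walls prevent any net length change, so an axial force P (same in every segment) develops. Compatibility: P · Σ Lᵢ/(AᵢEᵢ) = δ_free.
The series flexibility is Σ Lᵢ/(AᵢEᵢ) = 650/(700×103×10³) + 725/(425×141×10³) + 370/(2025×116×10³) = 2.269×10⁻⁵ mm/N.
So P = 1.231 / 2.269×10⁻⁵ = 54.26 kN, compressive.
For the brass segment, free thermal change = 19.1×10⁻⁶×73×650 = 0.9063 mm and elastic change from P = 54260×650/(700×103×10³) = 0.4892 mm; these oppose, so the net change is 0.417 mm (segment lengthens).

|ΔL| ≈ 0.417 mm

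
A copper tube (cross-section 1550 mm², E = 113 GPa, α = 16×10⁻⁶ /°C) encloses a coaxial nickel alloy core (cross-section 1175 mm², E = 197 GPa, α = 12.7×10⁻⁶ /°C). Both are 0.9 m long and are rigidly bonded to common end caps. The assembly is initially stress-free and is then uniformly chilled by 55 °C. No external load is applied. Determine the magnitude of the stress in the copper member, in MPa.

Both members must finish at the same length. With the larger α, the copper tends to over-contract; the plates restrain it, putting the copper in tension and the nickel alloy in compression. With no external load the two internal forces are equal and opposite, magnitude P.
Equating the net (thermal + elastic) strains gives |α₁ − α₂|·ΔT = P·[1/(A₁E₁) + 1/(A₂E₂)].
|α₁ − α₂|·ΔT = 3.3×10⁻⁶ × 55 = 0.0001815.
1/(A₁E₁) + 1/(A₂E₂) = 1/(1550×113×10³) + 1/(1175×197×10³) = 1.003×10⁻⁸ N⁻¹.
So P = 0.0001815 / 1.003×10⁻⁸ = 18.1 kN.
σ_{copper} = P/A₁ = 18100/1550 = 11.68 MPa, tensile.

σ ≈ 11.7 MPa (tensile)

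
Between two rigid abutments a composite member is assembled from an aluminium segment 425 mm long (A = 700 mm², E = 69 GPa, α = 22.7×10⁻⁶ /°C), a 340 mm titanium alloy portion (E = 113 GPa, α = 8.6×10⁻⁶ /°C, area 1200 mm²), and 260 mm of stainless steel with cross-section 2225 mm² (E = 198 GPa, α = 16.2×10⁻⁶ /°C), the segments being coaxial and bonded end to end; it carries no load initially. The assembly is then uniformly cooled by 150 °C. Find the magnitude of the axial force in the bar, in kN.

If the supports were absent, the total length change would be Σ αᵢΔT Lᵢ = 22.7×10⁻⁶×150×425 + 8.6×10⁻⁶×150×340 + 16.2×10⁻⁶×150×260 = 2.518 mm.
Since the ends are fixed, an axial force P builds up, equal in every segment, with P · Σ Lᵢ/(AᵢEᵢ) = δ_free.
Σ Lᵢ/(AᵢEᵢ) = 425/(700×69×10³) + 340/(1200×113×10³) + 260/(2225×198×10³) = 1.19×10⁻⁵ mm/N.
Hence P = δ_free / Σ(L/AE) = 2.518/1.19×10⁻⁵ = 211.6 kN (tensile).

P ≈ 212 kN (tensile)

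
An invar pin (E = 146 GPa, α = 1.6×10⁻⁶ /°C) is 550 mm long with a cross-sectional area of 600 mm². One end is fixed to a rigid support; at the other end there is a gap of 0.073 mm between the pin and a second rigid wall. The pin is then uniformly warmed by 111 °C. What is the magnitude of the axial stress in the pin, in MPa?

Unrestrained expansion: δ_free = αΔT L = 1.6×10⁻⁶ × 111 × 550 = 0.09768 mm.
The gap closes (δ_free > 0.073 mm) and the wall then resists a further 0.09768 − 0.073 = 0.02468 mm of expansion.
That suppressed elongation corresponds to σ = E·Δ/L = 146×10³ × 0.02468/550 = 6.551 MPa.

σ ≈ 6.55 MPa (compressive)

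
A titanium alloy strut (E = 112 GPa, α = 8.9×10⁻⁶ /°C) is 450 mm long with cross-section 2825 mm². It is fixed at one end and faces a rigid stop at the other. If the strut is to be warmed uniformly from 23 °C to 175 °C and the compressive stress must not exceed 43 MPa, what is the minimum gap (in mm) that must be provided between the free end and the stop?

g ≈ 0.436 mm

Free expansion if unrestrained: δ_free = αΔT L = 8.9×10⁻⁶ × 152 × 450 = 0.6088 mm.
At the allowable stress the elastic shortening the wall may impose is σL/E = 43 × 450 / (112×10³) = 0.1728 mm.
The gap must absorb the remainder: g_min = 0.6088 − 0.1728 = 0.436 mm.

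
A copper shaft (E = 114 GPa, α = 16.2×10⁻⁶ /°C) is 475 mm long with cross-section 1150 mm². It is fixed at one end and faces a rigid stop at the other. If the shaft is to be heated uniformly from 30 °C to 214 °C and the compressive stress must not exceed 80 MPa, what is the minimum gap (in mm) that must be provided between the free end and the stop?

Free expansion if unrestrained: δ_free = αΔT L = 16.2×10⁻⁶ × 184 × 475 = 1.416 mm.
At the allowable stress the elastic shortening the wall may impose is σL/E = 80 × 475 / (114×10³) = 0.3333 mm.
The gap must absorb the remainder: g_min = 1.416 − 0.3333 = 1.083 mm.

g ≈ 1.08 mm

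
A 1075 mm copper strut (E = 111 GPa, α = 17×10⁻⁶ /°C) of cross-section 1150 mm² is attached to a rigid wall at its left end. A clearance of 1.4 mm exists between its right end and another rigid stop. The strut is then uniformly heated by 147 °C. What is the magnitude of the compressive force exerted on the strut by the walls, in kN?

Unrestrained expansion: δ_free = αΔT L = 17×10⁻⁶ × 147 × 1075 = 2.686 mm.
This exceeds the 1.4 mm gap, so the wall pushes back. The portion of expansion that must be recovered elastically is δ_free − gap = 2.686 − 1.4 = 1.286 mm.
Compatibility: PL/(AE) = 1.286 mm, so σ = P/A = E × (1.286/1075) = 132.8 MPa.
Force on the wall = σA = 132.8 × 1150 mm² = 152.8 kN.

P ≈ 153 kN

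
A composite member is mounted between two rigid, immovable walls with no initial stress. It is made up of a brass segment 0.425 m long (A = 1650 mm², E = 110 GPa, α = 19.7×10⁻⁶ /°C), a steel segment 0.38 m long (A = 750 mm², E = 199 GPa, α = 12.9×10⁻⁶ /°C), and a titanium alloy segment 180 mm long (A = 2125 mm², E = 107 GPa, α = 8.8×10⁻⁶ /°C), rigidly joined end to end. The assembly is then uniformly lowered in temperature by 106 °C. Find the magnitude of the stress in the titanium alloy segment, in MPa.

With the walls removed the bar would change length by δ_free = Σ αᵢΔT Lᵢ = 19.7×10⁻⁶×106×425 + 12.9×10⁻⁶×106×380 + 8.8×10⁻⁶×106×180 = 1.575 mm.
The rigid supports impose zero overall length change; the single axial force P common to all segments must satisfy P Σ Lᵢ/(AᵢEᵢ) = δ_free.
Σ Lᵢ/(AᵢEᵢ) = 425/(1650×110×10³) + 380/(750×199×10³) + 180/(2125×107×10³) = 5.679×10⁻⁶ mm/N.
So P = 1.575 / 5.679×10⁻⁶ = 277.3 kN, tensile.
σ_{titanium alloy} = P / A = 277300 / 2125 = 130.5 MPa.

σ ≈ 131 MPa (tensile)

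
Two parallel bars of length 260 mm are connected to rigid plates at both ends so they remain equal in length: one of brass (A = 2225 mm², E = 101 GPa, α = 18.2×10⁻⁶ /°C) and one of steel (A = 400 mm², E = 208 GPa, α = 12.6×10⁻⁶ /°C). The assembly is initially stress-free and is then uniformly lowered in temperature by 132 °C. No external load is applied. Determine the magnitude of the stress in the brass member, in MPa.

σ ≈ 20.2 MPa (tensile)

The brass has the larger α, so on cooling it would change length more than the steel if both were free. The rigid plates force a common final length, so the brass is put into tension and the steel into compression, with equal and opposite forces P (no external load).
Equating the net (thermal + elastic) strains gives |α₁ − α₂|·ΔT = P·[1/(A₁E₁) + 1/(A₂E₂)].
|α₁ − α₂|·ΔT = 5.6×10⁻⁶ × 132 = 0.0007392.
1/(A₁E₁) + 1/(A₂E₂) = 1/(2225×101×10³) + 1/(400×208×10³) = 1.647×10⁻⁸ N⁻¹.
So P = 0.0007392 / 1.647×10⁻⁸ = 44.88 kN.
σ_{brass} = P/A₁ = 44880/2225 = 20.17 MPa, tensile.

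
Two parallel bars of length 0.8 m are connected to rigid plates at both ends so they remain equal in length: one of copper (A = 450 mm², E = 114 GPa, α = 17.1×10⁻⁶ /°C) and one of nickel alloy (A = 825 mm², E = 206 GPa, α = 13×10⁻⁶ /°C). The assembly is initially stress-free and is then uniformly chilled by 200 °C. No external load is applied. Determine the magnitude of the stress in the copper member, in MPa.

σ ≈ 71.8 MPa (tensile)

Both members must finish at the same length. With the larger α, the copper tends to over-contract; the plates restrain it, putting the copper in tension and the nickel alloy in compression. With no external load the two internal forces are equal and opposite, magnitude P.
Equating the net (thermal + elastic) strains gives |α₁ − α₂|·ΔT = P·[1/(A₁E₁) + 1/(A₂E₂)].
|α₁ − α₂|·ΔT = 4.1×10⁻⁶ × 200 = 0.00082.
1/(A₁E₁) + 1/(A₂E₂) = 1/(450×114×10³) + 1/(825×206×10³) = 2.538×10⁻⁸ N⁻¹.
P = 0.00082 / 2.538×10⁻⁸ = 32310 N = 32.31 kN.
σ_{copper} = P/A₁ = 32310/450 = 71.81 MPa, tensile.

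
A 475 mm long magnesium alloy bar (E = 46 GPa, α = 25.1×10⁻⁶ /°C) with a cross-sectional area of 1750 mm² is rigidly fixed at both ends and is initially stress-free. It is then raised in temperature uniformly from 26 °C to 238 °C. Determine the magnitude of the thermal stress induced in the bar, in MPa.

With length fixed, the mechanical strain must cancel the thermal strain αΔT = 25.1×10⁻⁶ × 212 = 5321.2×10⁻⁶.
The stress required to suppress this strain is σ = Eε = 46×10³ × 5321.2×10⁻⁶ = 244.8 MPa, compressive since the bar is trying to expand.

σ ≈ 245 MPa (compressive)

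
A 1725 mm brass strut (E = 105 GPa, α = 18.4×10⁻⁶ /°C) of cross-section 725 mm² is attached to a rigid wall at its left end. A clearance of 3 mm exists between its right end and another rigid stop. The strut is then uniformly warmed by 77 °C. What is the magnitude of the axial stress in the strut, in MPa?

σ ≈ 0 MPa

Free thermal elongation = αΔT L = 18.4×10⁻⁶ × 77 × 1725 = 2.444 mm.
Since δ_free = 2.44 mm is less than the 3 mm gap, the strut never touches the wall. No axial force develops.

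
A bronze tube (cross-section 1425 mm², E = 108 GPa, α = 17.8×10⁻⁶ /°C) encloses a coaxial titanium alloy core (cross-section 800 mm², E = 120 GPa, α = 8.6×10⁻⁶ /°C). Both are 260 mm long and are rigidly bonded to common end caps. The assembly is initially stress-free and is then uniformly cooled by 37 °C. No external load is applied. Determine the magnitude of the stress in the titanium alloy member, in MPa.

The bronze has the larger α, so on cooling it would change length more than the titanium alloy if both were free. The rigid plates force a common final length, so the bronze is put into tension and the titanium alloy into compression, with equal and opposite forces P (no external load).
Equating the net (thermal + elastic) strains gives |α₁ − α₂|·ΔT = P·[1/(A₁E₁) + 1/(A₂E₂)].
|α₁ − α₂|·ΔT = 9.2×10⁻⁶ × 37 = 0.0003404.
1/(A₁E₁) + 1/(A₂E₂) = 1/(1425×108×10³) + 1/(800×120×10³) = 1.691×10⁻⁸ N⁻¹.
So P = 0.0003404 / 1.691×10⁻⁸ = 20.12 kN.
σ_{titanium alloy} = P/A₂ = 20120/800 = 25.16 MPa, compressive.

σ ≈ 25.2 MPa (compressive)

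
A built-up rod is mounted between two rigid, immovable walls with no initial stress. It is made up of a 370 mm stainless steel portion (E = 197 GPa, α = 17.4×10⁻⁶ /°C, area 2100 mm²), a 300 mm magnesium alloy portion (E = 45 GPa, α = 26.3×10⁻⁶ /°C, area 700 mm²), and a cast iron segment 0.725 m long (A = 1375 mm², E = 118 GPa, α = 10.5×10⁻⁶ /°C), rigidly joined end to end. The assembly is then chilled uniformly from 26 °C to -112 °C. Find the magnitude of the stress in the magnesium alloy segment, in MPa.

σ ≈ 291 MPa (tensile)

Free thermal contraction of the whole bar: Σ αᵢΔT Lᵢ = 17.4×10⁻⁶×138×370 + 26.3×10⁻⁶×138×300 + 10.5×10⁻⁶×138×725 = 3.028 mm.
The walls prevent any net length change, so an axial force P (same in every segment) develops. Compatibility: P · Σ Lᵢ/(AᵢEᵢ) = δ_free.
Σ Lᵢ/(AᵢEᵢ) = 370/(2100×197×10³) + 300/(700×45×10³) + 725/(1375×118×10³) = 1.489×10⁻⁵ mm/N.
So P = 3.028 / 1.489×10⁻⁵ = 203.4 kN, tensile.
σ_{magnesium alloy} = P / A = 203400 / 700 = 290.6 MPa.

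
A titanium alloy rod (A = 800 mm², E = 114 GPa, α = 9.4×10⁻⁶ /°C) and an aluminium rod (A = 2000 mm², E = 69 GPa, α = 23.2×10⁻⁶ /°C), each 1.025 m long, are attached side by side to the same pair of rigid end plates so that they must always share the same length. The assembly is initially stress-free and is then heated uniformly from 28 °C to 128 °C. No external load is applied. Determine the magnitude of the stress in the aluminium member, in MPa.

Equilibrium of a rigid end plate with no external load gives equal and opposite internal forces ±P in the two members. Since α_{aluminium} > α_{titanium alloy}, heating drives the aluminium into compression and the titanium alloy into tension.
Equating the net (thermal + elastic) strains gives |α₁ − α₂|·ΔT = P·[1/(A₁E₁) + 1/(A₂E₂)].
|α₁ − α₂|·ΔT = 13.8×10⁻⁶ × 100 = 0.00138.
1/(A₁E₁) + 1/(A₂E₂) = 1/(800×114×10³) + 1/(2000×69×10³) = 1.821×10⁻⁸ N⁻¹.
So P = 0.00138 / 1.821×10⁻⁸ = 75.78 kN.
σ_{aluminium} = P/A₂ = 75780/2000 = 37.89 MPa, compressive.

σ ≈ 37.9 MPa (compressive)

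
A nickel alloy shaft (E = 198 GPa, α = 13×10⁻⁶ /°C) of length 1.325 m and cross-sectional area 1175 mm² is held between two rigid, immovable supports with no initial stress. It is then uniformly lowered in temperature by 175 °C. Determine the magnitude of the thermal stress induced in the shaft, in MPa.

Because both ends are immovable the net strain is zero, and the suppressed thermal strain is αΔT = 13×10⁻⁶ × 175 = 2275×10⁻⁶.
The stress required to suppress this strain is σ = Eε = 198×10³ × 2275×10⁻⁶ = 450.4 MPa, tensile since the shaft is trying to contract.

σ ≈ 450 MPa (tensile)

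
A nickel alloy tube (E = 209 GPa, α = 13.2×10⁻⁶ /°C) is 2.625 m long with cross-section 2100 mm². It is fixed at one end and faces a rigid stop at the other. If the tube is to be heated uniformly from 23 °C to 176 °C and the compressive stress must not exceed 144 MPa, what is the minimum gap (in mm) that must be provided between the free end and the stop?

g ≈ 3.49 mm

With no wall the tube would lengthen by αΔT L = 13.2×10⁻⁶ × 153 × 2625 = 5.301 mm.
At the allowable stress the elastic shortening the wall may impose is σL/E = 144 × 2625 / (209×10³) = 1.809 mm.
The gap must absorb the remainder: g_min = 5.301 − 1.809 = 3.493 mm.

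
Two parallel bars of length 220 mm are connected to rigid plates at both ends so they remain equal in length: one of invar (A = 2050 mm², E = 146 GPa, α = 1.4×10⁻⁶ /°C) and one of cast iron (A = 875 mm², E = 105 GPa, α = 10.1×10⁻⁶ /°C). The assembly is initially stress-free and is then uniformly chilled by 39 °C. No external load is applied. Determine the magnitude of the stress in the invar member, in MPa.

σ ≈ 11.6 MPa (compressive)

Equilibrium of a rigid end plate with no external load gives equal and opposite internal forces ±P in the two members. Since α_{cast iron} > α_{invar}, cooling drives the cast iron into tension and the invar into compression.
Equating the net (thermal + elastic) strains gives |α₁ − α₂|·ΔT = P·[1/(A₁E₁) + 1/(A₂E₂)].
|α₁ − α₂|·ΔT = 8.7×10⁻⁶ × 39 = 0.0003393.
1/(A₁E₁) + 1/(A₂E₂) = 1/(2050×146×10³) + 1/(875×105×10³) = 1.423×10⁻⁸ N⁻¹.
So P = 0.0003393 / 1.423×10⁻⁸ = 23.85 kN.
σ_{invar} = P/A₁ = 23850/2050 = 11.63 MPa, compressive.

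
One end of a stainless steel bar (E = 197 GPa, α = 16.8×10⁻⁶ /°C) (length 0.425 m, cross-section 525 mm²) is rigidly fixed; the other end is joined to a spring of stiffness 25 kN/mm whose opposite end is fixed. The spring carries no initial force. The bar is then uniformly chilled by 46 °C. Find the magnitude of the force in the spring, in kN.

Free thermal contraction: δ_free = αΔT L = 16.8×10⁻⁶ × 46 × 425 = 0.3284 mm.
With a force P in the spring, the elastic change of the bar is PL/(AE) and that of the spring is P/k; compatibility requires their sum to equal δ_free.
So P = δ_free / [L/(AE) + 1/k] = 0.3284 / [ 425/(525×197×10³) + 1/(25×10³) ].
P = 0.3284 / 4.411×10⁻⁵ = 7446 N.

P ≈ 7.45 kN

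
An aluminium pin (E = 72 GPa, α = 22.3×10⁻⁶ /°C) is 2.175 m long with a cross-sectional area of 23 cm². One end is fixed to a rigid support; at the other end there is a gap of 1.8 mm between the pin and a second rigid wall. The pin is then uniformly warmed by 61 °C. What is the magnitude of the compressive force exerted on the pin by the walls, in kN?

Free thermal elongation = αΔT L = 22.3×10⁻⁶ × 61 × 2175 = 2.959 mm.
The gap closes (δ_free > 1.8 mm) and the wall then resists a further 2.959 − 1.8 = 1.159 mm of expansion.
Compatibility: PL/(AE) = 1.159 mm, so σ = P/A = E × (1.159/2175) = 38.36 MPa.
P = σA = 38.36 × 2300 = 88.22 kN.

P ≈ 88.2 kN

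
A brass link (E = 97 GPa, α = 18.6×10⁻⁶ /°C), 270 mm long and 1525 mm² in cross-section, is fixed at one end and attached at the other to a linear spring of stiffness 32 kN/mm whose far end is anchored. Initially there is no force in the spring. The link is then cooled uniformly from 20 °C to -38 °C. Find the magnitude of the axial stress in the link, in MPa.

σ ≈ 5.77 MPa (tensile)

If the spring were absent the link would shorten by αΔT L = 18.6×10⁻⁶ × 58 × 270 = 0.2913 mm.
Let P be the tensile force in the spring. The link extends elastically by PL/(AE) and the spring stretches by P/k; together these equal δ_free.
So P = δ_free / [L/(AE) + 1/k] = 0.2913 / [ 270/(1525×97×10³) + 1/(32×10³) ].
P = 0.2913 / 3.308×10⁻⁵ = 8806 N.
σ = P/A = 8806/1525 = 5.775 MPa.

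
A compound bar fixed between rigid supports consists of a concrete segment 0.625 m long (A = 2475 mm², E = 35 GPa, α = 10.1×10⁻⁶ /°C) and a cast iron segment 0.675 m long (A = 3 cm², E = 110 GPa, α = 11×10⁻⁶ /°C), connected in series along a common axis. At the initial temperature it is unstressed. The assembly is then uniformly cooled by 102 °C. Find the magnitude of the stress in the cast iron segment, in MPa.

If the supports were absent, the total length change would be Σ αᵢΔT Lᵢ = 10.1×10⁻⁶×102×625 + 11×10⁻⁶×102×675 = 1.401 mm.
The rigid supports impose zero overall length change; the single axial force P common to all segments must satisfy P Σ Lᵢ/(AᵢEᵢ) = δ_free.
The series flexibility is Σ Lᵢ/(AᵢEᵢ) = 625/(2475×35×10³) + 675/(300×110×10³) = 2.767×10⁻⁵ mm/N.
So P = 1.401 / 2.767×10⁻⁵ = 50.64 kN, tensile.
σ_{cast iron} = P / A = 50640 / 300 = 168.8 MPa.

σ ≈ 169 MPa (tensile)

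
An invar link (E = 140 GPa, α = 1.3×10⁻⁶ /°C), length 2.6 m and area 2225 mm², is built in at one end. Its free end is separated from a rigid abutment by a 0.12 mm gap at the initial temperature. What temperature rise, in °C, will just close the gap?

ΔT ≈ 35.5 °C

Contact occurs when the free expansion equals the gap: αΔT L = 0.12 mm.
So ΔT = g/(αL) = 0.12/(1.3×10⁻⁶ × 2600) = 35.5 °C.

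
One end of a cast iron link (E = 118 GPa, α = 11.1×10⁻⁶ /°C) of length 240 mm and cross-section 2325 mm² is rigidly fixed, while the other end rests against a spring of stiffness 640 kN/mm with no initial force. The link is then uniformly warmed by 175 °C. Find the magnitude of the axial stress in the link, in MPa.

Free thermal expansion: δ_free = αΔT L = 11.1×10⁻⁶ × 175 × 240 = 0.4662 mm.
With a force P in the spring, the elastic change of the link is PL/(AE) and that of the spring is P/k; compatibility requires their sum to equal δ_free.
P [ L/(AE) + 1/k ] = δ_free → P [ 240/(2325×118×10³) + 1/(640×10³) ] = 0.4662.
P = 0.4662 / 2.437×10⁻⁶ = 191300 N.
σ = P/A = 191300/2325 = 82.27 MPa.

σ ≈ 82.3 MPa (compressive)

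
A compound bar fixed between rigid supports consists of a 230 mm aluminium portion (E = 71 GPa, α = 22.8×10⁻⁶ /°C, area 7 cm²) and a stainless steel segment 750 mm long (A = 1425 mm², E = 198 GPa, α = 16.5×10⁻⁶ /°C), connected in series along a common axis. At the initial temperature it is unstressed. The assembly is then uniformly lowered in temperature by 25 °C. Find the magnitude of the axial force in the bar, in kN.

Free thermal contraction of the whole bar: Σ αᵢΔT Lᵢ = 22.8×10⁻⁶×25×230 + 16.5×10⁻⁶×25×750 = 0.4405 mm.
Since the ends are fixed, an axial force P builds up, equal in every segment, with P · Σ Lᵢ/(AᵢEᵢ) = δ_free.
Σ Lᵢ/(AᵢEᵢ) = 230/(700×71×10³) + 750/(1425×198×10³) = 7.286×10⁻⁶ mm/N.
P = 0.4405 / 7.286×10⁻⁶ = 60460 N = 60.46 kN, tensile.

P ≈ 60.5 kN (tensile)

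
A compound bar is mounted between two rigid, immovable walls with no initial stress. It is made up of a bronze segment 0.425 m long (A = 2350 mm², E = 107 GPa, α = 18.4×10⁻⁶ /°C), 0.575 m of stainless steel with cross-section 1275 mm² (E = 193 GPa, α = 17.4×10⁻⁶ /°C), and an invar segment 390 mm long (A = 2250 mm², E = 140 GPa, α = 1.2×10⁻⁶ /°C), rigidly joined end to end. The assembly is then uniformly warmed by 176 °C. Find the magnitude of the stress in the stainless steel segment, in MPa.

With the walls removed the bar would change length by δ_free = Σ αᵢΔT Lᵢ = 18.4×10⁻⁶×176×425 + 17.4×10⁻⁶×176×575 + 1.2×10⁻⁶×176×390 = 3.22 mm.
The rigid supports impose zero overall length change; the single axial force P common to all segments must satisfy P Σ Lᵢ/(AᵢEᵢ) = δ_free.
The series flexibility is Σ Lᵢ/(AᵢEᵢ) = 425/(2350×107×10³) + 575/(1275×193×10³) + 390/(2250×140×10³) = 5.265×10⁻⁶ mm/N.
P = 3.22 / 5.265×10⁻⁶ = 611500 N = 611.5 kN, compressive.
σ_{stainless steel} = P / A = 611500 / 1275 = 479.6 MPa.

σ ≈ 480 MPa (compressive)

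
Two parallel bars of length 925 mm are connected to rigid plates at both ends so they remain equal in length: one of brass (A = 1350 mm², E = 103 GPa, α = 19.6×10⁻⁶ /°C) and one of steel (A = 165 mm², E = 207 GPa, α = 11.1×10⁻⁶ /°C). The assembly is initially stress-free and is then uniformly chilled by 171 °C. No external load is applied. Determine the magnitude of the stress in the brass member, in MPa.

σ ≈ 29.5 MPa (tensile)

The brass has the larger α, so on cooling it would change length more than the steel if both were free. The rigid plates force a common final length, so the brass is put into tension and the steel into compression, with equal and opposite forces P (no external load).
Compatibility of the two members (thermal + elastic change equal): (α₁ − α₂)ΔT = P·[1/(A₁E₁) + 1/(A₂E₂)].
|α₁ − α₂|·ΔT = 8.5×10⁻⁶ × 171 = 0.001454.
1/(A₁E₁) + 1/(A₂E₂) = 1/(1350×103×10³) + 1/(165×207×10³) = 3.647×10⁻⁸ N⁻¹.
P = 0.001454 / 3.647×10⁻⁸ = 39850 N = 39.85 kN.
σ_{brass} = P/A₁ = 39850/1350 = 29.52 MPa, tensile.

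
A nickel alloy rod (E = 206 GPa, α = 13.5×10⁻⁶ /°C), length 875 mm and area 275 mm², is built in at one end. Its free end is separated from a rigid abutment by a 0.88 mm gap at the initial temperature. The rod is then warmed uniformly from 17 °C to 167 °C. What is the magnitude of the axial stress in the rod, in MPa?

σ ≈ 210 MPa (compressive)

Free thermal elongation = αΔT L = 13.5×10⁻⁶ × 150 × 875 = 1.772 mm.
This exceeds the 0.88 mm gap, so the wall pushes back. The portion of expansion that must be recovered elastically is δ_free − gap = 1.772 − 0.88 = 0.8919 mm.
Compatibility: PL/(AE) = 0.8919 mm, so σ = P/A = E × (0.8919/875) = 210 MPa.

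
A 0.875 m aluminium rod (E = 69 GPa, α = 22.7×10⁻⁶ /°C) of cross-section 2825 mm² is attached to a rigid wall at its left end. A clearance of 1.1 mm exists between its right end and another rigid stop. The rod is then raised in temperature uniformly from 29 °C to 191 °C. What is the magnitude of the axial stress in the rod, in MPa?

σ ≈ 167 MPa (compressive)

Free thermal elongation = αΔT L = 22.7×10⁻⁶ × 162 × 875 = 3.218 mm.
The gap closes (δ_free > 1.1 mm) and the wall then resists a further 3.218 − 1.1 = 2.118 mm of expansion.
Compatibility: PL/(AE) = 2.118 mm, so σ = P/A = E × (2.118/875) = 167 MPa.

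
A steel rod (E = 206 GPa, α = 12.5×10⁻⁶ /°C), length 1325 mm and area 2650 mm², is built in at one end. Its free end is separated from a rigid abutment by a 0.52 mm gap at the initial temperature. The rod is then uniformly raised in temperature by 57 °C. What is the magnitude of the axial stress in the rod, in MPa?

If the wall were absent the rod would grow by αΔT L = 12.5×10⁻⁶ × 57 × 1325 = 0.9441 mm.
This exceeds the 0.52 mm gap, so the wall pushes back. The portion of expansion that must be recovered elastically is δ_free − gap = 0.9441 − 0.52 = 0.4241 mm.
That suppressed elongation corresponds to σ = E·Δ/L = 206×10³ × 0.4241/1325 = 65.93 MPa.

σ ≈ 65.9 MPa (compressive)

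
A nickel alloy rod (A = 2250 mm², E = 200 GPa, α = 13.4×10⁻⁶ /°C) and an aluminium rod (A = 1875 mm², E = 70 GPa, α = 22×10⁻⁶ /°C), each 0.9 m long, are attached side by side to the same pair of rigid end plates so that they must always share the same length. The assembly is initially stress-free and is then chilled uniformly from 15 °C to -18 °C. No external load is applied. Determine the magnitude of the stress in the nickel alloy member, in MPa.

σ ≈ 12.8 MPa (compressive)

Both members must finish at the same length. With the larger α, the aluminium tends to over-contract; the plates restrain it, putting the aluminium in tension and the nickel alloy in compression. With no external load the two internal forces are equal and opposite, magnitude P.
Equating the net (thermal + elastic) strains gives |α₁ − α₂|·ΔT = P·[1/(A₁E₁) + 1/(A₂E₂)].
|α₁ − α₂|·ΔT = 8.6×10⁻⁶ × 33 = 0.0002838.
1/(A₁E₁) + 1/(A₂E₂) = 1/(2250×200×10³) + 1/(1875×70×10³) = 9.841×10⁻⁹ N⁻¹.
So P = 0.0002838 / 9.841×10⁻⁹ = 28.84 kN.
σ_{nickel alloy} = P/A₁ = 28840/2250 = 12.82 MPa, compressive.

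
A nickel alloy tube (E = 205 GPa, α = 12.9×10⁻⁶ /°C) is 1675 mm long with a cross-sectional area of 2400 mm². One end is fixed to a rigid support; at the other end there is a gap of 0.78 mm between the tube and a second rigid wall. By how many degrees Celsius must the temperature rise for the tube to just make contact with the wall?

Contact occurs when the free expansion equals the gap: αΔT L = 0.78 mm.
ΔT = 0.78 / (12.9×10⁻⁶ × 1675) = 36.1 °C.

ΔT ≈ 36.1 °C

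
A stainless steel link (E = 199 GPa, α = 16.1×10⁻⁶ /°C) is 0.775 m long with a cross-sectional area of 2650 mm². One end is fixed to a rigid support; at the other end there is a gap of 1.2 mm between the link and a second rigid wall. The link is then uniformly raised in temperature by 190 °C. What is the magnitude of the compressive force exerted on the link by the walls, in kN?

P ≈ 797 kN

If the wall were absent the link would grow by αΔT L = 16.1×10⁻⁶ × 190 × 775 = 2.371 mm.
The gap closes (δ_free > 1.2 mm) and the wall then resists a further 2.371 − 1.2 = 1.171 mm of expansion.
Compatibility: PL/(AE) = 1.171 mm, so σ = P/A = E × (1.171/775) = 300.6 MPa.
Force on the wall = σA = 300.6 × 2650 mm² = 796.6 kN.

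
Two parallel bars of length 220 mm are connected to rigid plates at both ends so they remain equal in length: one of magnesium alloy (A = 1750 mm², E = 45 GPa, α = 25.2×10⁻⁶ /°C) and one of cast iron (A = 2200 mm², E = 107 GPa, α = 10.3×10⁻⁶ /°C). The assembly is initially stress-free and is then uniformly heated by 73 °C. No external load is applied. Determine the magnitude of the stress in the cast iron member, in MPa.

The magnesium alloy has the larger α, so on heating it would change length more than the cast iron if both were free. The rigid plates force a common final length, so the magnesium alloy is put into compression and the cast iron into tension, with equal and opposite forces P (no external load).
Compatibility of the two members (thermal + elastic change equal): (α₁ − α₂)ΔT = P·[1/(A₁E₁) + 1/(A₂E₂)].
|α₁ − α₂|·ΔT = 14.9×10⁻⁶ × 73 = 0.001088.
1/(A₁E₁) + 1/(A₂E₂) = 1/(1750×45×10³) + 1/(2200×107×10³) = 1.695×10⁻⁸ N⁻¹.
So P = 0.001088 / 1.695×10⁻⁸ = 64.18 kN.
σ_{cast iron} = P/A₂ = 64180/2200 = 29.17 MPa, tensile.

σ ≈ 29.2 MPa (tensile)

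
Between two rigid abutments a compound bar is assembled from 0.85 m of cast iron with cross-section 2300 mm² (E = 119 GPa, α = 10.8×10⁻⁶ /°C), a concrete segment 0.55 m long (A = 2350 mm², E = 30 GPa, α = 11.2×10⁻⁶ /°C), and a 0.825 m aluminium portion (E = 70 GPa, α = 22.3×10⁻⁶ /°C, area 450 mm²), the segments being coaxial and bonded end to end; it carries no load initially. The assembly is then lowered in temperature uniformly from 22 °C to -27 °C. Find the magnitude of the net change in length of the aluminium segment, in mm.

|ΔL| ≈ 0.266 mm

With the walls removed the bar would change length by δ_free = Σ αᵢΔT Lᵢ = 10.8×10⁻⁶×49×850 + 11.2×10⁻⁶×49×550 + 22.3×10⁻⁶×49×825 = 1.653 mm.
The rigid supports impose zero overall length change; the single axial force P common to all segments must satisfy P Σ Lᵢ/(AᵢEᵢ) = δ_free.
Σ Lᵢ/(AᵢEᵢ) = 850/(2300×119×10³) + 550/(2350×30×10³) + 825/(450×70×10³) = 3.71×10⁻⁵ mm/N.
Hence P = δ_free / Σ(L/AE) = 1.653/3.71×10⁻⁵ = 44.56 kN (tensile).
For the aluminium segment, free thermal change = 22.3×10⁻⁶×49×825 = 0.9015 mm and elastic change from P = 44560×825/(450×70×10³) = 1.167 mm; these oppose, so the net change is 0.266 mm (segment lengthens).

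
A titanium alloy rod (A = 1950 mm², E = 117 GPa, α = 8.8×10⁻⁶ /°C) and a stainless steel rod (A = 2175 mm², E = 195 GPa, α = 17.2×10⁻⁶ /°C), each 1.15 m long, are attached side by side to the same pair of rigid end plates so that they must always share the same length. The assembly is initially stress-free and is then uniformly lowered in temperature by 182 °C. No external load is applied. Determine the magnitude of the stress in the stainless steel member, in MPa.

σ ≈ 104 MPa (tensile)

The stainless steel has the larger α, so on cooling it would change length more than the titanium alloy if both were free. The rigid plates force a common final length, so the stainless steel is put into tension and the titanium alloy into compression, with equal and opposite forces P (no external load).
Compatibility of the two members (thermal + elastic change equal): (α₁ − α₂)ΔT = P·[1/(A₁E₁) + 1/(A₂E₂)].
|α₁ − α₂|·ΔT = 8.4×10⁻⁶ × 182 = 0.001529.
1/(A₁E₁) + 1/(A₂E₂) = 1/(1950×117×10³) + 1/(2175×195×10³) = 6.741×10⁻⁹ N⁻¹.
So P = 0.001529 / 6.741×10⁻⁹ = 226.8 kN.
σ_{stainless steel} = P/A₂ = 226800/2175 = 104.3 MPa, tensile.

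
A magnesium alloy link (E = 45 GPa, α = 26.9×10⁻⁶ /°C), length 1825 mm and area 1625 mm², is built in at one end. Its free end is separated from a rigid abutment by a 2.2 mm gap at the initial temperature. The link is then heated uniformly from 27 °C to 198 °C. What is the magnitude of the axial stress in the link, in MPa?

Unrestrained expansion: δ_free = αΔT L = 26.9×10⁻⁶ × 171 × 1825 = 8.395 mm.
This exceeds the 2.2 mm gap, so the wall pushes back. The portion of expansion that must be recovered elastically is δ_free − gap = 8.395 − 2.2 = 6.195 mm.
So σ = E(δ_free − g)/L = 45×10³ × 6.195/1825 = 152.7 MPa.

σ ≈ 153 MPa (compressive)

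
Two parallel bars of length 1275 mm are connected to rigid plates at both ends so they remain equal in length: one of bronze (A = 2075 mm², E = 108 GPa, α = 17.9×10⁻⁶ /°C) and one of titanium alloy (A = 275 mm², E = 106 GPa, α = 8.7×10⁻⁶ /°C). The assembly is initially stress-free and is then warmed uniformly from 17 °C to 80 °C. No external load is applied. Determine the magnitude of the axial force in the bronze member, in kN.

P ≈ 15 kN (compressive in the bronze)

Both members must finish at the same length. With the larger α, the bronze tends to over-expand; the plates restrain it, putting the bronze in compression and the titanium alloy in tension. With no external load the two internal forces are equal and opposite, magnitude P.
Equating the net (thermal + elastic) strains gives |α₁ − α₂|·ΔT = P·[1/(A₁E₁) + 1/(A₂E₂)].
|α₁ − α₂|·ΔT = 9.2×10⁻⁶ × 63 = 0.0005796.
1/(A₁E₁) + 1/(A₂E₂) = 1/(2075×108×10³) + 1/(275×106×10³) = 3.877×10⁻⁸ N⁻¹.
P = 0.0005796 / 3.877×10⁻⁸ = 14950 N = 14.95 kN.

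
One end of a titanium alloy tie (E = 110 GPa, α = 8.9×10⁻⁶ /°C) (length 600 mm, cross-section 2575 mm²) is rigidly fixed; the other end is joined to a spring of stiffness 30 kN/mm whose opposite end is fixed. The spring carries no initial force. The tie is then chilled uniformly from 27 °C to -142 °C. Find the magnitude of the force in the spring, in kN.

P ≈ 25.5 kN

Free thermal contraction: δ_free = αΔT L = 8.9×10⁻⁶ × 169 × 600 = 0.9025 mm.
Let P be the tensile force in the spring. The tie extends elastically by PL/(AE) and the spring stretches by P/k; together these equal δ_free.
P [ L/(AE) + 1/k ] = δ_free → P [ 600/(2575×110×10³) + 1/(30×10³) ] = 0.9025.
P = 0.9025 / 3.545×10⁻⁵ = 25460 N.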